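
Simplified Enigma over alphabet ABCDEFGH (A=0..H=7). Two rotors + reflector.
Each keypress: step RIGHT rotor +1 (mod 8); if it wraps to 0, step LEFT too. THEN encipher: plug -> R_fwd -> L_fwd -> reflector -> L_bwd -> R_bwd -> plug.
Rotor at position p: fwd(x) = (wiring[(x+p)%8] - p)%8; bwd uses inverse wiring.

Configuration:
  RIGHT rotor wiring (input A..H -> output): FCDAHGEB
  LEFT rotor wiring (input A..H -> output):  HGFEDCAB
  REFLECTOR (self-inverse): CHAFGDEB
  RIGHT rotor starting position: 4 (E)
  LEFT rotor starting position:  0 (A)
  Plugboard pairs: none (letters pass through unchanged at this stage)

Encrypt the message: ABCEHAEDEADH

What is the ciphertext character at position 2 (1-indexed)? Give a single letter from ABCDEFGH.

Char 1 ('A'): step: R->5, L=0; A->plug->A->R->B->L->G->refl->E->L'->D->R'->G->plug->G
Char 2 ('B'): step: R->6, L=0; B->plug->B->R->D->L->E->refl->G->L'->B->R'->G->plug->G

G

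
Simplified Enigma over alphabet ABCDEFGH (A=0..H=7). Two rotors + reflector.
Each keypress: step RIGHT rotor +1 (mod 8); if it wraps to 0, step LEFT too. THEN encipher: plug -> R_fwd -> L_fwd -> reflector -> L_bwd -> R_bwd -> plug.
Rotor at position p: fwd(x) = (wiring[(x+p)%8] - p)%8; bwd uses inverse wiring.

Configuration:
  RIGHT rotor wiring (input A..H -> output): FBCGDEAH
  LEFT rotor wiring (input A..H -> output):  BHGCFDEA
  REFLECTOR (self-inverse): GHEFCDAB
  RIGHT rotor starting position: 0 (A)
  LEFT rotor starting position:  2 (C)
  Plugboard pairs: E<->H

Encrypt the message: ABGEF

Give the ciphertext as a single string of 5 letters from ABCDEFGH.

Answer: EAAAG

Derivation:
Char 1 ('A'): step: R->1, L=2; A->plug->A->R->A->L->E->refl->C->L'->E->R'->H->plug->E
Char 2 ('B'): step: R->2, L=2; B->plug->B->R->E->L->C->refl->E->L'->A->R'->A->plug->A
Char 3 ('G'): step: R->3, L=2; G->plug->G->R->G->L->H->refl->B->L'->D->R'->A->plug->A
Char 4 ('E'): step: R->4, L=2; E->plug->H->R->C->L->D->refl->F->L'->H->R'->A->plug->A
Char 5 ('F'): step: R->5, L=2; F->plug->F->R->F->L->G->refl->A->L'->B->R'->G->plug->G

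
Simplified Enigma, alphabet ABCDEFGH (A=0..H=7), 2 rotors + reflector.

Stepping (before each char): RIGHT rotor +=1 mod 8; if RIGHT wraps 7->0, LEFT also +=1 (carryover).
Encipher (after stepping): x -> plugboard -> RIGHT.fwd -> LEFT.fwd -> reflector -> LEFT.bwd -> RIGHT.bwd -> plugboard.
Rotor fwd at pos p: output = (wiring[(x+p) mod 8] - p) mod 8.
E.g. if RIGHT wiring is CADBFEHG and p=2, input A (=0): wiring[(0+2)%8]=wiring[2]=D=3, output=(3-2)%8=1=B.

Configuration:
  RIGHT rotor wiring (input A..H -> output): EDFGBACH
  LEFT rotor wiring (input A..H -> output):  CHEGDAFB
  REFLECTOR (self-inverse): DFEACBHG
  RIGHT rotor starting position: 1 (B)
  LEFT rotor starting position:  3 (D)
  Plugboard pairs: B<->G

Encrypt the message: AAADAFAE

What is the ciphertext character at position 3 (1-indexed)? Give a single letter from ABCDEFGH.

Char 1 ('A'): step: R->2, L=3; A->plug->A->R->D->L->C->refl->E->L'->G->R'->D->plug->D
Char 2 ('A'): step: R->3, L=3; A->plug->A->R->D->L->C->refl->E->L'->G->R'->B->plug->G
Char 3 ('A'): step: R->4, L=3; A->plug->A->R->F->L->H->refl->G->L'->E->R'->B->plug->G

G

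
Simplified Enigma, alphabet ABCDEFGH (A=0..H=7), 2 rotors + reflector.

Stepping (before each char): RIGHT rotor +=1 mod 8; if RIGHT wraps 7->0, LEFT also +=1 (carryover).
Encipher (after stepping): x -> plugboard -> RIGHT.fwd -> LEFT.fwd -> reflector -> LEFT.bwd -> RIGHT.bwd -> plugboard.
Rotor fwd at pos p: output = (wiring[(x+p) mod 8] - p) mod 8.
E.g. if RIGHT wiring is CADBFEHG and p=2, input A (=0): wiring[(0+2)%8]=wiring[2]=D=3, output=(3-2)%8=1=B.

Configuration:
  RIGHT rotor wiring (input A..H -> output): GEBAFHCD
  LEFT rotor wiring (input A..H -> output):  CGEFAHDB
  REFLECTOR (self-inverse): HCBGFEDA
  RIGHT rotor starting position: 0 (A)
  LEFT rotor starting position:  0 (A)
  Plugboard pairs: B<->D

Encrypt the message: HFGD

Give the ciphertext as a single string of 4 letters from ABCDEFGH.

Char 1 ('H'): step: R->1, L=0; H->plug->H->R->F->L->H->refl->A->L'->E->R'->D->plug->B
Char 2 ('F'): step: R->2, L=0; F->plug->F->R->B->L->G->refl->D->L'->G->R'->B->plug->D
Char 3 ('G'): step: R->3, L=0; G->plug->G->R->B->L->G->refl->D->L'->G->R'->H->plug->H
Char 4 ('D'): step: R->4, L=0; D->plug->B->R->D->L->F->refl->E->L'->C->R'->E->plug->E

Answer: BDHE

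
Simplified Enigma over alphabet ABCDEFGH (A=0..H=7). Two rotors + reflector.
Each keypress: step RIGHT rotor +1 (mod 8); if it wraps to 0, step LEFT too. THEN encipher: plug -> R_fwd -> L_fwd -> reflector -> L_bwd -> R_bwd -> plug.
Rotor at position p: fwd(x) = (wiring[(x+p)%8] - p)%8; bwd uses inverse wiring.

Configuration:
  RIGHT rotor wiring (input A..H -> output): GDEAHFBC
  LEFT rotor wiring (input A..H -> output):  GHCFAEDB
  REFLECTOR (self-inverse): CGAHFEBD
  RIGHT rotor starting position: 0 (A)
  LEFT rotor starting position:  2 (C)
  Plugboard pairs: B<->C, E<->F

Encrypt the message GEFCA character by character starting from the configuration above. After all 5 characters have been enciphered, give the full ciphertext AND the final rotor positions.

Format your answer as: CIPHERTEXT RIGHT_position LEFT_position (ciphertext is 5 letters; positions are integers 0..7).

Char 1 ('G'): step: R->1, L=2; G->plug->G->R->B->L->D->refl->H->L'->F->R'->H->plug->H
Char 2 ('E'): step: R->2, L=2; E->plug->F->R->A->L->A->refl->C->L'->D->R'->D->plug->D
Char 3 ('F'): step: R->3, L=2; F->plug->E->R->H->L->F->refl->E->L'->G->R'->D->plug->D
Char 4 ('C'): step: R->4, L=2; C->plug->B->R->B->L->D->refl->H->L'->F->R'->C->plug->B
Char 5 ('A'): step: R->5, L=2; A->plug->A->R->A->L->A->refl->C->L'->D->R'->G->plug->G
Final: ciphertext=HDDBG, RIGHT=5, LEFT=2

Answer: HDDBG 5 2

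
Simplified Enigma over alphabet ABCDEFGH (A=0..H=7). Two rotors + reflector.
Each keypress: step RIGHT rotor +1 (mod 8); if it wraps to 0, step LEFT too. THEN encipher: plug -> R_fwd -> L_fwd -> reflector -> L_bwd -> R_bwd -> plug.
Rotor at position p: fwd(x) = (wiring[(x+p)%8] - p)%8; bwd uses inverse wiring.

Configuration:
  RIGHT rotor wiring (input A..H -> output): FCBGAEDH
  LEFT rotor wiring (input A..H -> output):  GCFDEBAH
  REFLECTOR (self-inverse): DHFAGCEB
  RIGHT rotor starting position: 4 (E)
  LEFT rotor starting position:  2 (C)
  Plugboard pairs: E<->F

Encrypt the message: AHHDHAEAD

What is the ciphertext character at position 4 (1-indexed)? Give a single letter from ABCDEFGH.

Char 1 ('A'): step: R->5, L=2; A->plug->A->R->H->L->A->refl->D->L'->A->R'->D->plug->D
Char 2 ('H'): step: R->6, L=2; H->plug->H->R->G->L->E->refl->G->L'->E->R'->D->plug->D
Char 3 ('H'): step: R->7, L=2; H->plug->H->R->E->L->G->refl->E->L'->G->R'->B->plug->B
Char 4 ('D'): step: R->0, L->3 (L advanced); D->plug->D->R->G->L->H->refl->B->L'->B->R'->C->plug->C

C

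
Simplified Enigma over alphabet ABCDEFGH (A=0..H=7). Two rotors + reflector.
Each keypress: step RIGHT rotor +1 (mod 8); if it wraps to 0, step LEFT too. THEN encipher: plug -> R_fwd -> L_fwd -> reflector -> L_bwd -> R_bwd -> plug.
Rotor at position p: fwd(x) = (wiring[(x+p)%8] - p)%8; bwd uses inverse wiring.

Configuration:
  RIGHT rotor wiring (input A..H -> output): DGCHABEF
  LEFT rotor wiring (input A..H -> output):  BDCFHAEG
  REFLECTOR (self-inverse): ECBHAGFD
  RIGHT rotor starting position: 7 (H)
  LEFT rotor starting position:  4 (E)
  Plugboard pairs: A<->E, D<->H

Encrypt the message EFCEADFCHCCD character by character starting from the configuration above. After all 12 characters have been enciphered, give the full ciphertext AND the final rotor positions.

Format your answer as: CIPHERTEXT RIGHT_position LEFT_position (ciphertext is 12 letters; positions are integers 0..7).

Char 1 ('E'): step: R->0, L->5 (L advanced); E->plug->A->R->D->L->E->refl->A->L'->G->R'->B->plug->B
Char 2 ('F'): step: R->1, L=5; F->plug->F->R->D->L->E->refl->A->L'->G->R'->C->plug->C
Char 3 ('C'): step: R->2, L=5; C->plug->C->R->G->L->A->refl->E->L'->D->R'->F->plug->F
Char 4 ('E'): step: R->3, L=5; E->plug->A->R->E->L->G->refl->F->L'->F->R'->B->plug->B
Char 5 ('A'): step: R->4, L=5; A->plug->E->R->H->L->C->refl->B->L'->C->R'->F->plug->F
Char 6 ('D'): step: R->5, L=5; D->plug->H->R->D->L->E->refl->A->L'->G->R'->D->plug->H
Char 7 ('F'): step: R->6, L=5; F->plug->F->R->B->L->H->refl->D->L'->A->R'->D->plug->H
Char 8 ('C'): step: R->7, L=5; C->plug->C->R->H->L->C->refl->B->L'->C->R'->G->plug->G
Char 9 ('H'): step: R->0, L->6 (L advanced); H->plug->D->R->H->L->C->refl->B->L'->G->R'->B->plug->B
Char 10 ('C'): step: R->1, L=6; C->plug->C->R->G->L->B->refl->C->L'->H->R'->D->plug->H
Char 11 ('C'): step: R->2, L=6; C->plug->C->R->G->L->B->refl->C->L'->H->R'->D->plug->H
Char 12 ('D'): step: R->3, L=6; D->plug->H->R->H->L->C->refl->B->L'->G->R'->C->plug->C
Final: ciphertext=BCFBFHHGBHHC, RIGHT=3, LEFT=6

Answer: BCFBFHHGBHHC 3 6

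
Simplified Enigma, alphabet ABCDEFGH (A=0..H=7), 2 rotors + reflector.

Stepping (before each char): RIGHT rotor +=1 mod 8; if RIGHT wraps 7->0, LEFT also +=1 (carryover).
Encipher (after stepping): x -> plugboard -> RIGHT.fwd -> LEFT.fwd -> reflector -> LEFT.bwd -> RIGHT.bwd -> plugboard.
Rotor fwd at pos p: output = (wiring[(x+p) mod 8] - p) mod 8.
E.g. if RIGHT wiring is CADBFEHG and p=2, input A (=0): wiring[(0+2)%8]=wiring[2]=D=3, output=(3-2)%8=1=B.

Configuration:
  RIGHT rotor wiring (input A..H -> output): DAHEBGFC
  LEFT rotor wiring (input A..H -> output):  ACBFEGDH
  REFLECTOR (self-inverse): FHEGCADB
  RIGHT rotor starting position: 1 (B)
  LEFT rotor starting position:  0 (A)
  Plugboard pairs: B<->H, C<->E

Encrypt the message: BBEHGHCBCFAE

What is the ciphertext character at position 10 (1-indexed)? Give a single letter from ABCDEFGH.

Char 1 ('B'): step: R->2, L=0; B->plug->H->R->G->L->D->refl->G->L'->F->R'->A->plug->A
Char 2 ('B'): step: R->3, L=0; B->plug->H->R->E->L->E->refl->C->L'->B->R'->A->plug->A
Char 3 ('E'): step: R->4, L=0; E->plug->C->R->B->L->C->refl->E->L'->E->R'->F->plug->F
Char 4 ('H'): step: R->5, L=0; H->plug->B->R->A->L->A->refl->F->L'->D->R'->E->plug->C
Char 5 ('G'): step: R->6, L=0; G->plug->G->R->D->L->F->refl->A->L'->A->R'->H->plug->B
Char 6 ('H'): step: R->7, L=0; H->plug->B->R->E->L->E->refl->C->L'->B->R'->C->plug->E
Char 7 ('C'): step: R->0, L->1 (L advanced); C->plug->E->R->B->L->A->refl->F->L'->E->R'->D->plug->D
Char 8 ('B'): step: R->1, L=1; B->plug->H->R->C->L->E->refl->C->L'->F->R'->E->plug->C
Char 9 ('C'): step: R->2, L=1; C->plug->E->R->D->L->D->refl->G->L'->G->R'->H->plug->B
Char 10 ('F'): step: R->3, L=1; F->plug->F->R->A->L->B->refl->H->L'->H->R'->E->plug->C

C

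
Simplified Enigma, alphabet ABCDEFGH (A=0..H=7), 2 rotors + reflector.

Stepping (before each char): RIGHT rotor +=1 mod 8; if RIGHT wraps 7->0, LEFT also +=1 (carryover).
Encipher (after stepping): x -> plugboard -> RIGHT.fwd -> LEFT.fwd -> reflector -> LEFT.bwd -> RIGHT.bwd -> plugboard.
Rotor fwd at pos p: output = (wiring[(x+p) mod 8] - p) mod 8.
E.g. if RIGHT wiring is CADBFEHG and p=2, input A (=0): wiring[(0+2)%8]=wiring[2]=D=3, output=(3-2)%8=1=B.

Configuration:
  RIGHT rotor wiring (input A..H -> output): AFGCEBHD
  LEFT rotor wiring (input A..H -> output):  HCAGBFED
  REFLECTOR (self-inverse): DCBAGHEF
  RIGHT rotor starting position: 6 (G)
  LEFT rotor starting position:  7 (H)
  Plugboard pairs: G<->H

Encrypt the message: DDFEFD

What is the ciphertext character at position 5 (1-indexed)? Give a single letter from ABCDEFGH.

Char 1 ('D'): step: R->7, L=7; D->plug->D->R->H->L->F->refl->H->L'->E->R'->A->plug->A
Char 2 ('D'): step: R->0, L->0 (L advanced); D->plug->D->R->C->L->A->refl->D->L'->H->R'->G->plug->H
Char 3 ('F'): step: R->1, L=0; F->plug->F->R->G->L->E->refl->G->L'->D->R'->D->plug->D
Char 4 ('E'): step: R->2, L=0; E->plug->E->R->F->L->F->refl->H->L'->A->R'->B->plug->B
Char 5 ('F'): step: R->3, L=0; F->plug->F->R->F->L->F->refl->H->L'->A->R'->E->plug->E

E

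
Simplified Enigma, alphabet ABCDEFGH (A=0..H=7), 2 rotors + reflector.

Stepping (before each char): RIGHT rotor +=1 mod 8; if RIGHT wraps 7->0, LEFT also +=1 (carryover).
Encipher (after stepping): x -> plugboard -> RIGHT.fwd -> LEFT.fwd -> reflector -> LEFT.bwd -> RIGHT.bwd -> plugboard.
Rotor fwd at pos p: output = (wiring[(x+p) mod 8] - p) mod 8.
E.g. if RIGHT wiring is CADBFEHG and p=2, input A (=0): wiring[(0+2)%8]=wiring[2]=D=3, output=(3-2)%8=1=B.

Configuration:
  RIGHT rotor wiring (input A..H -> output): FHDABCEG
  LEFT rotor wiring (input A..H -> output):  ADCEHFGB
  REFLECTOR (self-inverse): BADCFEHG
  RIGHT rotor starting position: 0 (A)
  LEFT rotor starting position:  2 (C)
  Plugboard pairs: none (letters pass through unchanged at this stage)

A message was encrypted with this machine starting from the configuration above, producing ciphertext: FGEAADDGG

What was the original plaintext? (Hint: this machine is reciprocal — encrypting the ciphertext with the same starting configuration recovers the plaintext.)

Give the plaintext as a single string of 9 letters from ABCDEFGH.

Char 1 ('F'): step: R->1, L=2; F->plug->F->R->D->L->D->refl->C->L'->B->R'->E->plug->E
Char 2 ('G'): step: R->2, L=2; G->plug->G->R->D->L->D->refl->C->L'->B->R'->A->plug->A
Char 3 ('E'): step: R->3, L=2; E->plug->E->R->D->L->D->refl->C->L'->B->R'->D->plug->D
Char 4 ('A'): step: R->4, L=2; A->plug->A->R->F->L->H->refl->G->L'->G->R'->B->plug->B
Char 5 ('A'): step: R->5, L=2; A->plug->A->R->F->L->H->refl->G->L'->G->R'->F->plug->F
Char 6 ('D'): step: R->6, L=2; D->plug->D->R->B->L->C->refl->D->L'->D->R'->G->plug->G
Char 7 ('D'): step: R->7, L=2; D->plug->D->R->E->L->E->refl->F->L'->C->R'->F->plug->F
Char 8 ('G'): step: R->0, L->3 (L advanced); G->plug->G->R->E->L->G->refl->H->L'->H->R'->B->plug->B
Char 9 ('G'): step: R->1, L=3; G->plug->G->R->F->L->F->refl->E->L'->B->R'->E->plug->E

Answer: EADBFGFBE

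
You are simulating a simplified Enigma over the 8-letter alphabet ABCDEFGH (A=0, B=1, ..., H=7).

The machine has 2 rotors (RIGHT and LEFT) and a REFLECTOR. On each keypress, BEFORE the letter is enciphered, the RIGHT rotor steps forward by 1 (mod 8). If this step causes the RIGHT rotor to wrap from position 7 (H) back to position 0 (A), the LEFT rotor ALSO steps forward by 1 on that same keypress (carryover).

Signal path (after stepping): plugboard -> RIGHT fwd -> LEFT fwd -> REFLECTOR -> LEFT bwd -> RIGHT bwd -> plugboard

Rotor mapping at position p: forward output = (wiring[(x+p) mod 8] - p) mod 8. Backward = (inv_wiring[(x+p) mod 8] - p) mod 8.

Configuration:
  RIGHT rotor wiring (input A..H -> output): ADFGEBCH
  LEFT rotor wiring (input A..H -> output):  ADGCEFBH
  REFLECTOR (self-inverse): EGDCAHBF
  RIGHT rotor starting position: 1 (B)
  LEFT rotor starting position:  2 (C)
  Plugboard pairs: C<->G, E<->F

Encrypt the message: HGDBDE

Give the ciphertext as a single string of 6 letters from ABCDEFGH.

Answer: FDHAAG

Derivation:
Char 1 ('H'): step: R->2, L=2; H->plug->H->R->B->L->A->refl->E->L'->A->R'->E->plug->F
Char 2 ('G'): step: R->3, L=2; G->plug->C->R->G->L->G->refl->B->L'->H->R'->D->plug->D
Char 3 ('D'): step: R->4, L=2; D->plug->D->R->D->L->D->refl->C->L'->C->R'->H->plug->H
Char 4 ('B'): step: R->5, L=2; B->plug->B->R->F->L->F->refl->H->L'->E->R'->A->plug->A
Char 5 ('D'): step: R->6, L=2; D->plug->D->R->F->L->F->refl->H->L'->E->R'->A->plug->A
Char 6 ('E'): step: R->7, L=2; E->plug->F->R->F->L->F->refl->H->L'->E->R'->C->plug->G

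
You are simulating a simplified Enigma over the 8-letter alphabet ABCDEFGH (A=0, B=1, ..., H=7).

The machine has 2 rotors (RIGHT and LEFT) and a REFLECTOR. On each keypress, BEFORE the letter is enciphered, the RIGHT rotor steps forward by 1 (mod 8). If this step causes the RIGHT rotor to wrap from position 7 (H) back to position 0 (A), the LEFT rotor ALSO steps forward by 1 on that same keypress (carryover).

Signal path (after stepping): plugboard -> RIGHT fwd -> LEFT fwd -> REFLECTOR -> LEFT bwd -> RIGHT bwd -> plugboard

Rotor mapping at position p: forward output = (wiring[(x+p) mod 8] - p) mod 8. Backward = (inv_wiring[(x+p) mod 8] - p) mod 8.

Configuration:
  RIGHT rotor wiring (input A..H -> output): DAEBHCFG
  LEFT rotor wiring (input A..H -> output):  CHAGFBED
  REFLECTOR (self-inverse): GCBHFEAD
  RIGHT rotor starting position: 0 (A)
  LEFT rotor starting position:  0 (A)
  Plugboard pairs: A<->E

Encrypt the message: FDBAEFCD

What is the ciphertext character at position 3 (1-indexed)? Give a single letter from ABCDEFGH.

Char 1 ('F'): step: R->1, L=0; F->plug->F->R->E->L->F->refl->E->L'->G->R'->D->plug->D
Char 2 ('D'): step: R->2, L=0; D->plug->D->R->A->L->C->refl->B->L'->F->R'->C->plug->C
Char 3 ('B'): step: R->3, L=0; B->plug->B->R->E->L->F->refl->E->L'->G->R'->A->plug->E

E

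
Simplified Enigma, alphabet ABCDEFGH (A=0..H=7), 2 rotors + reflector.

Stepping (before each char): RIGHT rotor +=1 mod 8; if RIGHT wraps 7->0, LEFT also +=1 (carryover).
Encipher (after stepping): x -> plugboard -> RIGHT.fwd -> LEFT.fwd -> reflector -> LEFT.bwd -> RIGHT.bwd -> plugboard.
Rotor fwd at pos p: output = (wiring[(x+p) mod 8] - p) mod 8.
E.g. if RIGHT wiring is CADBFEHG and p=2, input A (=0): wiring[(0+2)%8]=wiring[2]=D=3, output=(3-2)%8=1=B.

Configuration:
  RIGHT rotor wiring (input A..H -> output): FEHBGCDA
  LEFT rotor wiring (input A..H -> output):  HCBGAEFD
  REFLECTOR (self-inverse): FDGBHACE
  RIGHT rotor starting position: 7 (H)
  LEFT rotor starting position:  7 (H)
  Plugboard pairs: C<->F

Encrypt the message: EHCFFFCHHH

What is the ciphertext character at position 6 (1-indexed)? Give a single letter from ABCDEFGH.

Char 1 ('E'): step: R->0, L->0 (L advanced); E->plug->E->R->G->L->F->refl->A->L'->E->R'->B->plug->B
Char 2 ('H'): step: R->1, L=0; H->plug->H->R->E->L->A->refl->F->L'->G->R'->B->plug->B
Char 3 ('C'): step: R->2, L=0; C->plug->F->R->G->L->F->refl->A->L'->E->R'->C->plug->F
Char 4 ('F'): step: R->3, L=0; F->plug->C->R->H->L->D->refl->B->L'->C->R'->F->plug->C
Char 5 ('F'): step: R->4, L=0; F->plug->C->R->H->L->D->refl->B->L'->C->R'->A->plug->A
Char 6 ('F'): step: R->5, L=0; F->plug->C->R->D->L->G->refl->C->L'->B->R'->H->plug->H

H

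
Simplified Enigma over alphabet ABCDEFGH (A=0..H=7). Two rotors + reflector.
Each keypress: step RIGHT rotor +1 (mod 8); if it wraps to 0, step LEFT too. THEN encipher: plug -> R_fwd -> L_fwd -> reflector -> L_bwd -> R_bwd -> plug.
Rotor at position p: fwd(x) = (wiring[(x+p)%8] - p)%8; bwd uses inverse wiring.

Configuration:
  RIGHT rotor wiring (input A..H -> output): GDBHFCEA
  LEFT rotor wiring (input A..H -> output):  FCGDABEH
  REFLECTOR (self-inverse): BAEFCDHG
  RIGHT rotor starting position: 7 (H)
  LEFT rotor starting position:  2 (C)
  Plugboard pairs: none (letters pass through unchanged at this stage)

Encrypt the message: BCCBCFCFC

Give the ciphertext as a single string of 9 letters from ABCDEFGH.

Char 1 ('B'): step: R->0, L->3 (L advanced); B->plug->B->R->D->L->B->refl->A->L'->A->R'->H->plug->H
Char 2 ('C'): step: R->1, L=3; C->plug->C->R->G->L->H->refl->G->L'->C->R'->A->plug->A
Char 3 ('C'): step: R->2, L=3; C->plug->C->R->D->L->B->refl->A->L'->A->R'->D->plug->D
Char 4 ('B'): step: R->3, L=3; B->plug->B->R->C->L->G->refl->H->L'->G->R'->H->plug->H
Char 5 ('C'): step: R->4, L=3; C->plug->C->R->A->L->A->refl->B->L'->D->R'->H->plug->H
Char 6 ('F'): step: R->5, L=3; F->plug->F->R->E->L->E->refl->C->L'->F->R'->A->plug->A
Char 7 ('C'): step: R->6, L=3; C->plug->C->R->A->L->A->refl->B->L'->D->R'->E->plug->E
Char 8 ('F'): step: R->7, L=3; F->plug->F->R->G->L->H->refl->G->L'->C->R'->D->plug->D
Char 9 ('C'): step: R->0, L->4 (L advanced); C->plug->C->R->B->L->F->refl->D->L'->D->R'->B->plug->B

Answer: HADHHAEDB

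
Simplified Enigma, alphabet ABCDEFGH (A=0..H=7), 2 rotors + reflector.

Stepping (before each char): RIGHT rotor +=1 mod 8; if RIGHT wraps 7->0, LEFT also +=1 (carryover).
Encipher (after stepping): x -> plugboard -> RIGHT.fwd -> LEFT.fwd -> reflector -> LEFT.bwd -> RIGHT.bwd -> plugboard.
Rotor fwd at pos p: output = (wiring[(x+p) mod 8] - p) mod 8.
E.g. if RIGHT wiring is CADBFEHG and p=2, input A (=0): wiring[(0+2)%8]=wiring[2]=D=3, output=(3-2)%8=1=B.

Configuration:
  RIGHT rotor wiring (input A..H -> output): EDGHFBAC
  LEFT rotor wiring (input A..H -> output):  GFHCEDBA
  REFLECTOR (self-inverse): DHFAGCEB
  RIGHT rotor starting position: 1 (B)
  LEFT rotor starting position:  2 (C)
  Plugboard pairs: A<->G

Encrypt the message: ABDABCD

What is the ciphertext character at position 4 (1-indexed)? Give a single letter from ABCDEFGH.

Char 1 ('A'): step: R->2, L=2; A->plug->G->R->C->L->C->refl->F->L'->A->R'->F->plug->F
Char 2 ('B'): step: R->3, L=2; B->plug->B->R->C->L->C->refl->F->L'->A->R'->G->plug->A
Char 3 ('D'): step: R->4, L=2; D->plug->D->R->G->L->E->refl->G->L'->F->R'->B->plug->B
Char 4 ('A'): step: R->5, L=2; A->plug->G->R->C->L->C->refl->F->L'->A->R'->H->plug->H

H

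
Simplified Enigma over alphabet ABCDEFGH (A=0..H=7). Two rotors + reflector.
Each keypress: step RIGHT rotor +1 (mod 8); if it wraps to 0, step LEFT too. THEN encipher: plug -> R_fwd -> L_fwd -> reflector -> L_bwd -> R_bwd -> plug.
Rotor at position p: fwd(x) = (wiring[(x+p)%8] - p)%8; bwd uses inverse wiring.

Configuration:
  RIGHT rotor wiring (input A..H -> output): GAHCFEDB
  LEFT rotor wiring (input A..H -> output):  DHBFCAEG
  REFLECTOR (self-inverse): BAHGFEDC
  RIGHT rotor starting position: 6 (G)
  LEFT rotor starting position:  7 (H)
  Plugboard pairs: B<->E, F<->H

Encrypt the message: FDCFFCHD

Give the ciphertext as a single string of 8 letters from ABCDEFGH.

Answer: GBDCCEGA

Derivation:
Char 1 ('F'): step: R->7, L=7; F->plug->H->R->E->L->G->refl->D->L'->F->R'->G->plug->G
Char 2 ('D'): step: R->0, L->0 (L advanced); D->plug->D->R->C->L->B->refl->A->L'->F->R'->E->plug->B
Char 3 ('C'): step: R->1, L=0; C->plug->C->R->B->L->H->refl->C->L'->E->R'->D->plug->D
Char 4 ('F'): step: R->2, L=0; F->plug->H->R->G->L->E->refl->F->L'->D->R'->C->plug->C
Char 5 ('F'): step: R->3, L=0; F->plug->H->R->E->L->C->refl->H->L'->B->R'->C->plug->C
Char 6 ('C'): step: R->4, L=0; C->plug->C->R->H->L->G->refl->D->L'->A->R'->B->plug->E
Char 7 ('H'): step: R->5, L=0; H->plug->F->R->C->L->B->refl->A->L'->F->R'->G->plug->G
Char 8 ('D'): step: R->6, L=0; D->plug->D->R->C->L->B->refl->A->L'->F->R'->A->plug->A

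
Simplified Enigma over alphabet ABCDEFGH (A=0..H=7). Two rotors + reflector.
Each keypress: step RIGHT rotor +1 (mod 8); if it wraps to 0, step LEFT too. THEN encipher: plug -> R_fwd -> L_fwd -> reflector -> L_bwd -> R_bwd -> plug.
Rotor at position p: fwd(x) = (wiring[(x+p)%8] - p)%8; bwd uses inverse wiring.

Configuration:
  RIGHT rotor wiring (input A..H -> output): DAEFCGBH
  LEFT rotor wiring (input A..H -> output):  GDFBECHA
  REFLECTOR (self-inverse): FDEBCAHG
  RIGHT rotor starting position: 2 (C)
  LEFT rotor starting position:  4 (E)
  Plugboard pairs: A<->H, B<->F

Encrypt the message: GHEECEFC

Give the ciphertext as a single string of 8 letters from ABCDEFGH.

Answer: AFFDDHAB

Derivation:
Char 1 ('G'): step: R->3, L=4; G->plug->G->R->F->L->H->refl->G->L'->B->R'->H->plug->A
Char 2 ('H'): step: R->4, L=4; H->plug->A->R->G->L->B->refl->D->L'->C->R'->B->plug->F
Char 3 ('E'): step: R->5, L=4; E->plug->E->R->D->L->E->refl->C->L'->E->R'->B->plug->F
Char 4 ('E'): step: R->6, L=4; E->plug->E->R->G->L->B->refl->D->L'->C->R'->D->plug->D
Char 5 ('C'): step: R->7, L=4; C->plug->C->R->B->L->G->refl->H->L'->F->R'->D->plug->D
Char 6 ('E'): step: R->0, L->5 (L advanced); E->plug->E->R->C->L->D->refl->B->L'->D->R'->A->plug->H
Char 7 ('F'): step: R->1, L=5; F->plug->B->R->D->L->B->refl->D->L'->C->R'->H->plug->A
Char 8 ('C'): step: R->2, L=5; C->plug->C->R->A->L->F->refl->A->L'->F->R'->F->plug->B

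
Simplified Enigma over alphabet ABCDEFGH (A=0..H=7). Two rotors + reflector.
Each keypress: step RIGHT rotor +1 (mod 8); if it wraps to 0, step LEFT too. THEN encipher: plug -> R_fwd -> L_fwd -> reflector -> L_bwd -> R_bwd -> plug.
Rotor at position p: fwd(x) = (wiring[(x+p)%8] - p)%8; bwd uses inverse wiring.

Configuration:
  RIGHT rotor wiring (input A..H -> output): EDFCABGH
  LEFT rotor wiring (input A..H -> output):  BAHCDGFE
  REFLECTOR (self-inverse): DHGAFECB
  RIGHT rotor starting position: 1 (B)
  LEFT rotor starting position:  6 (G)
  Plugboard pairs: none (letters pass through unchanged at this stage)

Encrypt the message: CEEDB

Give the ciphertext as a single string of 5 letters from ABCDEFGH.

Char 1 ('C'): step: R->2, L=6; C->plug->C->R->G->L->F->refl->E->L'->F->R'->F->plug->F
Char 2 ('E'): step: R->3, L=6; E->plug->E->R->E->L->B->refl->H->L'->A->R'->G->plug->G
Char 3 ('E'): step: R->4, L=6; E->plug->E->R->A->L->H->refl->B->L'->E->R'->A->plug->A
Char 4 ('D'): step: R->5, L=6; D->plug->D->R->H->L->A->refl->D->L'->C->R'->C->plug->C
Char 5 ('B'): step: R->6, L=6; B->plug->B->R->B->L->G->refl->C->L'->D->R'->H->plug->H

Answer: FGACH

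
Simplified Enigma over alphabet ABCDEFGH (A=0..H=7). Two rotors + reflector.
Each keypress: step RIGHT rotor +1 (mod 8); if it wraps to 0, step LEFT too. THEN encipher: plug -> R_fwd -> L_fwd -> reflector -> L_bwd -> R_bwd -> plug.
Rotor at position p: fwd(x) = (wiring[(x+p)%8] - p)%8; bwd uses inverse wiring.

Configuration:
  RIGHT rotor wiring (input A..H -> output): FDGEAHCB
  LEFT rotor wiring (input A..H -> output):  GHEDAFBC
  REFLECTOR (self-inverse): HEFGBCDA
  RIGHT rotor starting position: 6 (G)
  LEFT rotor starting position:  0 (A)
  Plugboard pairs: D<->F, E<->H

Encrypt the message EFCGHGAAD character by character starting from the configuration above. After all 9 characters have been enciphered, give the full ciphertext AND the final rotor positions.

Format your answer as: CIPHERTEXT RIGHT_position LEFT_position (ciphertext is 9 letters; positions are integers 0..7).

Answer: GCBFCDGDG 7 1

Derivation:
Char 1 ('E'): step: R->7, L=0; E->plug->H->R->D->L->D->refl->G->L'->A->R'->G->plug->G
Char 2 ('F'): step: R->0, L->1 (L advanced); F->plug->D->R->E->L->E->refl->B->L'->G->R'->C->plug->C
Char 3 ('C'): step: R->1, L=1; C->plug->C->R->D->L->H->refl->A->L'->F->R'->B->plug->B
Char 4 ('G'): step: R->2, L=1; G->plug->G->R->D->L->H->refl->A->L'->F->R'->D->plug->F
Char 5 ('H'): step: R->3, L=1; H->plug->E->R->G->L->B->refl->E->L'->E->R'->C->plug->C
Char 6 ('G'): step: R->4, L=1; G->plug->G->R->C->L->C->refl->F->L'->H->R'->F->plug->D
Char 7 ('A'): step: R->5, L=1; A->plug->A->R->C->L->C->refl->F->L'->H->R'->G->plug->G
Char 8 ('A'): step: R->6, L=1; A->plug->A->R->E->L->E->refl->B->L'->G->R'->F->plug->D
Char 9 ('D'): step: R->7, L=1; D->plug->F->R->B->L->D->refl->G->L'->A->R'->G->plug->G
Final: ciphertext=GCBFCDGDG, RIGHT=7, LEFT=1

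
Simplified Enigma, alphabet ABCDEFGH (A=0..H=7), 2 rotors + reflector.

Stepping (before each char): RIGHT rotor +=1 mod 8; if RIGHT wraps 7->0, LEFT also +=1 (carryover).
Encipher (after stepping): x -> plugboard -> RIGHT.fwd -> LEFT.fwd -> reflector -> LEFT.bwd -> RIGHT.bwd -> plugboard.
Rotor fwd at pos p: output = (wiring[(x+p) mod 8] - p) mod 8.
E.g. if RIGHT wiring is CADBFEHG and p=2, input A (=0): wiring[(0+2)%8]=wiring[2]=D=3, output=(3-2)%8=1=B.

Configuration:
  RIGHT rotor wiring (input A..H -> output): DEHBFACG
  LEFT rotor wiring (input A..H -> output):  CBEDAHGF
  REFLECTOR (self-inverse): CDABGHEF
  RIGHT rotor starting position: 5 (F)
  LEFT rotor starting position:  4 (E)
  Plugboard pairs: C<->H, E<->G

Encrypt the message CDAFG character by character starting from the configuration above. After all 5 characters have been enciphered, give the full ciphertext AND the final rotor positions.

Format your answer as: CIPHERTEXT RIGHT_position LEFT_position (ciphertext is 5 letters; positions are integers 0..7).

Char 1 ('C'): step: R->6, L=4; C->plug->H->R->C->L->C->refl->A->L'->G->R'->D->plug->D
Char 2 ('D'): step: R->7, L=4; D->plug->D->R->A->L->E->refl->G->L'->E->R'->B->plug->B
Char 3 ('A'): step: R->0, L->5 (L advanced); A->plug->A->R->D->L->F->refl->H->L'->F->R'->E->plug->G
Char 4 ('F'): step: R->1, L=5; F->plug->F->R->B->L->B->refl->D->L'->H->R'->E->plug->G
Char 5 ('G'): step: R->2, L=5; G->plug->E->R->A->L->C->refl->A->L'->C->R'->H->plug->C
Final: ciphertext=DBGGC, RIGHT=2, LEFT=5

Answer: DBGGC 2 5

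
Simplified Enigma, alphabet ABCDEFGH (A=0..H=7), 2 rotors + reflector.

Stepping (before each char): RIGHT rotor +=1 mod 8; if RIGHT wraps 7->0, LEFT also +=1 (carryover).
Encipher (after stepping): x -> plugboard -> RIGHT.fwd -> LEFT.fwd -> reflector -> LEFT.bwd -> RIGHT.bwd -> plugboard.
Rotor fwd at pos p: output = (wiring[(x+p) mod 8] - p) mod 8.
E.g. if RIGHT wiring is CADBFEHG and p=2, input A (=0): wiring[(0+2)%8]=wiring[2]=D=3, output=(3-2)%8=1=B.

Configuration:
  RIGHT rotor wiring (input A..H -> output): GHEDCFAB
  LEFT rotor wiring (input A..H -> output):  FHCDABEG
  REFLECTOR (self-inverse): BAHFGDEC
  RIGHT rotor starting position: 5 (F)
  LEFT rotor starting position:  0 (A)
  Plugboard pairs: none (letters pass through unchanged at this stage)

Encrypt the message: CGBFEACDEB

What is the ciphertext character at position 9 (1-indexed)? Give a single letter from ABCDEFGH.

Char 1 ('C'): step: R->6, L=0; C->plug->C->R->A->L->F->refl->D->L'->D->R'->B->plug->B
Char 2 ('G'): step: R->7, L=0; G->plug->G->R->G->L->E->refl->G->L'->H->R'->B->plug->B
Char 3 ('B'): step: R->0, L->1 (L advanced); B->plug->B->R->H->L->E->refl->G->L'->A->R'->G->plug->G
Char 4 ('F'): step: R->1, L=1; F->plug->F->R->H->L->E->refl->G->L'->A->R'->G->plug->G
Char 5 ('E'): step: R->2, L=1; E->plug->E->R->G->L->F->refl->D->L'->F->R'->H->plug->H
Char 6 ('A'): step: R->3, L=1; A->plug->A->R->A->L->G->refl->E->L'->H->R'->B->plug->B
Char 7 ('C'): step: R->4, L=1; C->plug->C->R->E->L->A->refl->B->L'->B->R'->B->plug->B
Char 8 ('D'): step: R->5, L=1; D->plug->D->R->B->L->B->refl->A->L'->E->R'->C->plug->C
Char 9 ('E'): step: R->6, L=1; E->plug->E->R->G->L->F->refl->D->L'->F->R'->F->plug->F

F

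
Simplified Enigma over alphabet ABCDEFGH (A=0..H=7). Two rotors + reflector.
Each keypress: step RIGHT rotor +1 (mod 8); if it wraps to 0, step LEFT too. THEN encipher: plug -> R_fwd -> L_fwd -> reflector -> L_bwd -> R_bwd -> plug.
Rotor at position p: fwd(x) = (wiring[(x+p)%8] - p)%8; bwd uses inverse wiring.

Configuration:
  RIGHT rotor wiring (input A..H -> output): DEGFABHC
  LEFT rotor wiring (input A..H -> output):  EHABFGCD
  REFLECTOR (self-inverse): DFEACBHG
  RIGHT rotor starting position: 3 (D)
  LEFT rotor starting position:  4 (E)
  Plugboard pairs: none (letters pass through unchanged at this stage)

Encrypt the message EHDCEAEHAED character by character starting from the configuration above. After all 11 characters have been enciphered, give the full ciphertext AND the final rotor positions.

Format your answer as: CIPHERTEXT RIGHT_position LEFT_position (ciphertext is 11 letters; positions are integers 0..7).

Answer: FBABFHDADCB 6 5

Derivation:
Char 1 ('E'): step: R->4, L=4; E->plug->E->R->H->L->F->refl->B->L'->A->R'->F->plug->F
Char 2 ('H'): step: R->5, L=4; H->plug->H->R->D->L->H->refl->G->L'->C->R'->B->plug->B
Char 3 ('D'): step: R->6, L=4; D->plug->D->R->G->L->E->refl->C->L'->B->R'->A->plug->A
Char 4 ('C'): step: R->7, L=4; C->plug->C->R->F->L->D->refl->A->L'->E->R'->B->plug->B
Char 5 ('E'): step: R->0, L->5 (L advanced); E->plug->E->R->A->L->B->refl->F->L'->B->R'->F->plug->F
Char 6 ('A'): step: R->1, L=5; A->plug->A->R->D->L->H->refl->G->L'->C->R'->H->plug->H
Char 7 ('E'): step: R->2, L=5; E->plug->E->R->F->L->D->refl->A->L'->H->R'->D->plug->D
Char 8 ('H'): step: R->3, L=5; H->plug->H->R->D->L->H->refl->G->L'->C->R'->A->plug->A
Char 9 ('A'): step: R->4, L=5; A->plug->A->R->E->L->C->refl->E->L'->G->R'->D->plug->D
Char 10 ('E'): step: R->5, L=5; E->plug->E->R->H->L->A->refl->D->L'->F->R'->C->plug->C
Char 11 ('D'): step: R->6, L=5; D->plug->D->R->G->L->E->refl->C->L'->E->R'->B->plug->B
Final: ciphertext=FBABFHDADCB, RIGHT=6, LEFT=5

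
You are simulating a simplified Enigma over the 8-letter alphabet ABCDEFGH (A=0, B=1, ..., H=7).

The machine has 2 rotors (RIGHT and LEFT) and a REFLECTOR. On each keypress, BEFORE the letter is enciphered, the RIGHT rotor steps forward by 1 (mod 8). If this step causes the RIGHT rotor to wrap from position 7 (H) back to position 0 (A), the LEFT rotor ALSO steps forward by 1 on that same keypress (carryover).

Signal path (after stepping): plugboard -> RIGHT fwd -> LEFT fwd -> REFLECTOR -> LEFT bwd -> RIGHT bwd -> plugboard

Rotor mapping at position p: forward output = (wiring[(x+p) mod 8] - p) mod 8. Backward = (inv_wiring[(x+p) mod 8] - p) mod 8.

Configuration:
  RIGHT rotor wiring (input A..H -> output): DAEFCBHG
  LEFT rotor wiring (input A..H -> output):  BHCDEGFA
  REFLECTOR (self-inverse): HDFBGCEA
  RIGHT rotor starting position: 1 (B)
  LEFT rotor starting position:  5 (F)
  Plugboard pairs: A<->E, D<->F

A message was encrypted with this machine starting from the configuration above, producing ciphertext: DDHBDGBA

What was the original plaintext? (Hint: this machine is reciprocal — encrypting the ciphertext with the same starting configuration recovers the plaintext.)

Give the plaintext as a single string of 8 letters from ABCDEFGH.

Char 1 ('D'): step: R->2, L=5; D->plug->F->R->E->L->C->refl->F->L'->F->R'->E->plug->A
Char 2 ('D'): step: R->3, L=5; D->plug->F->R->A->L->B->refl->D->L'->C->R'->A->plug->E
Char 3 ('H'): step: R->4, L=5; H->plug->H->R->B->L->A->refl->H->L'->H->R'->E->plug->A
Char 4 ('B'): step: R->5, L=5; B->plug->B->R->C->L->D->refl->B->L'->A->R'->G->plug->G
Char 5 ('D'): step: R->6, L=5; D->plug->F->R->H->L->H->refl->A->L'->B->R'->A->plug->E
Char 6 ('G'): step: R->7, L=5; G->plug->G->R->C->L->D->refl->B->L'->A->R'->H->plug->H
Char 7 ('B'): step: R->0, L->6 (L advanced); B->plug->B->R->A->L->H->refl->A->L'->H->R'->G->plug->G
Char 8 ('A'): step: R->1, L=6; A->plug->E->R->A->L->H->refl->A->L'->H->R'->A->plug->E

Answer: AEAGEHGE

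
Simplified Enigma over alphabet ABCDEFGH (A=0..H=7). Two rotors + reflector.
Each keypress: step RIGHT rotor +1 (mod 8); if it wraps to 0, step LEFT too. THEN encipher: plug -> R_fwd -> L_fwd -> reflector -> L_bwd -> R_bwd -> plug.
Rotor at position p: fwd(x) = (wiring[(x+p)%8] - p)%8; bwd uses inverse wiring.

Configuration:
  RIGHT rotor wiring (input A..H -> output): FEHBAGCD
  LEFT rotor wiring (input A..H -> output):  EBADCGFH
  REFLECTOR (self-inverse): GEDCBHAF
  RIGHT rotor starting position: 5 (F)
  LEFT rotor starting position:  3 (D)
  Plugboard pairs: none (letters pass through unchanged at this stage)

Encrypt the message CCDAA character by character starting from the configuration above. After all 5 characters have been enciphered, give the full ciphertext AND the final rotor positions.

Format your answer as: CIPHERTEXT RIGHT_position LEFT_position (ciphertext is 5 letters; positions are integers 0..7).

Char 1 ('C'): step: R->6, L=3; C->plug->C->R->H->L->F->refl->H->L'->B->R'->E->plug->E
Char 2 ('C'): step: R->7, L=3; C->plug->C->R->F->L->B->refl->E->L'->E->R'->A->plug->A
Char 3 ('D'): step: R->0, L->4 (L advanced); D->plug->D->R->B->L->C->refl->D->L'->D->R'->H->plug->H
Char 4 ('A'): step: R->1, L=4; A->plug->A->R->D->L->D->refl->C->L'->B->R'->F->plug->F
Char 5 ('A'): step: R->2, L=4; A->plug->A->R->F->L->F->refl->H->L'->H->R'->B->plug->B
Final: ciphertext=EAHFB, RIGHT=2, LEFT=4

Answer: EAHFB 2 4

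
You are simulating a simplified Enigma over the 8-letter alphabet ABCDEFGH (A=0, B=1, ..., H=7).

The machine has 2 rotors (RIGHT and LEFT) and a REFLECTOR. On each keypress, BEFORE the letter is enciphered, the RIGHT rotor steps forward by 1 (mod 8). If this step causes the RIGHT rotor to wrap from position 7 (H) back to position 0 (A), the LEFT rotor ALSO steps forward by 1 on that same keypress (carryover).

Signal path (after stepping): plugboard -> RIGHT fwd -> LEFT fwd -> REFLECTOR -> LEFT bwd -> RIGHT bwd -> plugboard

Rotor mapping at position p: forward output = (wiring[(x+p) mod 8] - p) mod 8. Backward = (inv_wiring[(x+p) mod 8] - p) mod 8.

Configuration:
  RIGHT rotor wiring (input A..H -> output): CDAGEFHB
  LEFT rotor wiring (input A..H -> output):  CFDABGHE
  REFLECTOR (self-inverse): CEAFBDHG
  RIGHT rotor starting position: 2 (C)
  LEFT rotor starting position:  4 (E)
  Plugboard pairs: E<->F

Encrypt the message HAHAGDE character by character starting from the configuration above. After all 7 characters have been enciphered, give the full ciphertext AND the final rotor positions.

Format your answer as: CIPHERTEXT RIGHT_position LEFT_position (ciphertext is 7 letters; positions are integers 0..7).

Char 1 ('H'): step: R->3, L=4; H->plug->H->R->F->L->B->refl->E->L'->H->R'->F->plug->E
Char 2 ('A'): step: R->4, L=4; A->plug->A->R->A->L->F->refl->D->L'->C->R'->H->plug->H
Char 3 ('H'): step: R->5, L=4; H->plug->H->R->H->L->E->refl->B->L'->F->R'->D->plug->D
Char 4 ('A'): step: R->6, L=4; A->plug->A->R->B->L->C->refl->A->L'->D->R'->B->plug->B
Char 5 ('G'): step: R->7, L=4; G->plug->G->R->G->L->H->refl->G->L'->E->R'->C->plug->C
Char 6 ('D'): step: R->0, L->5 (L advanced); D->plug->D->R->G->L->D->refl->F->L'->D->R'->B->plug->B
Char 7 ('E'): step: R->1, L=5; E->plug->F->R->G->L->D->refl->F->L'->D->R'->D->plug->D
Final: ciphertext=EHDBCBD, RIGHT=1, LEFT=5

Answer: EHDBCBD 1 5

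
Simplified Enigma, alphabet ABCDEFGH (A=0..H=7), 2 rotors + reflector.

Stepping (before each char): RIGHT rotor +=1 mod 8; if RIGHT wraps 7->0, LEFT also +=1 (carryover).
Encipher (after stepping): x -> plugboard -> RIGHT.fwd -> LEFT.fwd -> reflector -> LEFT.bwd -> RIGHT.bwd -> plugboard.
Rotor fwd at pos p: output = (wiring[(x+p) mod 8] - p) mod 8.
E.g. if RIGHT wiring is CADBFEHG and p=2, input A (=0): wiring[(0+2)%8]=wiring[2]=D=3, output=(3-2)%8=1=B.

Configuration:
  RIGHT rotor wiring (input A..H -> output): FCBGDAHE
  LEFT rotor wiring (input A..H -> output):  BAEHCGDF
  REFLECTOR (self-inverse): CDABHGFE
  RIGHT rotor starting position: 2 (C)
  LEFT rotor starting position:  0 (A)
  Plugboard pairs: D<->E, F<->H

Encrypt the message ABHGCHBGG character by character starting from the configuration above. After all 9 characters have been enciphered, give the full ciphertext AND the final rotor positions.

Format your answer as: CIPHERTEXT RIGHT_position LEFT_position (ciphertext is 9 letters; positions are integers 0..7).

Char 1 ('A'): step: R->3, L=0; A->plug->A->R->D->L->H->refl->E->L'->C->R'->F->plug->H
Char 2 ('B'): step: R->4, L=0; B->plug->B->R->E->L->C->refl->A->L'->B->R'->E->plug->D
Char 3 ('H'): step: R->5, L=0; H->plug->F->R->E->L->C->refl->A->L'->B->R'->G->plug->G
Char 4 ('G'): step: R->6, L=0; G->plug->G->R->F->L->G->refl->F->L'->H->R'->C->plug->C
Char 5 ('C'): step: R->7, L=0; C->plug->C->R->D->L->H->refl->E->L'->C->R'->D->plug->E
Char 6 ('H'): step: R->0, L->1 (L advanced); H->plug->F->R->A->L->H->refl->E->L'->G->R'->D->plug->E
Char 7 ('B'): step: R->1, L=1; B->plug->B->R->A->L->H->refl->E->L'->G->R'->F->plug->H
Char 8 ('G'): step: R->2, L=1; G->plug->G->R->D->L->B->refl->D->L'->B->R'->C->plug->C
Char 9 ('G'): step: R->3, L=1; G->plug->G->R->H->L->A->refl->C->L'->F->R'->C->plug->C
Final: ciphertext=HDGCEEHCC, RIGHT=3, LEFT=1

Answer: HDGCEEHCC 3 1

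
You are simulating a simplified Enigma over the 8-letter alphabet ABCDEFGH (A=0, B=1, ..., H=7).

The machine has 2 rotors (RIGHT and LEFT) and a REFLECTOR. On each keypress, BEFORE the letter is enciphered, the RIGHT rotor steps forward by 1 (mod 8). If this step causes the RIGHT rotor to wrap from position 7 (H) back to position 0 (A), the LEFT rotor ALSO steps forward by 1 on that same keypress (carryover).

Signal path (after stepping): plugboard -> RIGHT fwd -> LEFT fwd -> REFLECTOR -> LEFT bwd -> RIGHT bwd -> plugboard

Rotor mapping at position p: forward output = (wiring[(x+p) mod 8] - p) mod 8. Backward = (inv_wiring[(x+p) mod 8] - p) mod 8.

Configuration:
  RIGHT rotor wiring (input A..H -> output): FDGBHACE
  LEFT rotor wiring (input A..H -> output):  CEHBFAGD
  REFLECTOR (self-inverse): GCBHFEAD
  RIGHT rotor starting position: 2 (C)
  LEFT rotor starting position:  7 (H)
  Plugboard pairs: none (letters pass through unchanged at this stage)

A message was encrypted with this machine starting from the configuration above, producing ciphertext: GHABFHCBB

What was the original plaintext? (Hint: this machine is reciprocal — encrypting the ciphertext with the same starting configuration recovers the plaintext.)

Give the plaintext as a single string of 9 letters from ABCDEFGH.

Answer: FABAEDGFE

Derivation:
Char 1 ('G'): step: R->3, L=7; G->plug->G->R->A->L->E->refl->F->L'->C->R'->F->plug->F
Char 2 ('H'): step: R->4, L=7; H->plug->H->R->F->L->G->refl->A->L'->D->R'->A->plug->A
Char 3 ('A'): step: R->5, L=7; A->plug->A->R->D->L->A->refl->G->L'->F->R'->B->plug->B
Char 4 ('B'): step: R->6, L=7; B->plug->B->R->G->L->B->refl->C->L'->E->R'->A->plug->A
Char 5 ('F'): step: R->7, L=7; F->plug->F->R->A->L->E->refl->F->L'->C->R'->E->plug->E
Char 6 ('H'): step: R->0, L->0 (L advanced); H->plug->H->R->E->L->F->refl->E->L'->B->R'->D->plug->D
Char 7 ('C'): step: R->1, L=0; C->plug->C->R->A->L->C->refl->B->L'->D->R'->G->plug->G
Char 8 ('B'): step: R->2, L=0; B->plug->B->R->H->L->D->refl->H->L'->C->R'->F->plug->F
Char 9 ('B'): step: R->3, L=0; B->plug->B->R->E->L->F->refl->E->L'->B->R'->E->plug->E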